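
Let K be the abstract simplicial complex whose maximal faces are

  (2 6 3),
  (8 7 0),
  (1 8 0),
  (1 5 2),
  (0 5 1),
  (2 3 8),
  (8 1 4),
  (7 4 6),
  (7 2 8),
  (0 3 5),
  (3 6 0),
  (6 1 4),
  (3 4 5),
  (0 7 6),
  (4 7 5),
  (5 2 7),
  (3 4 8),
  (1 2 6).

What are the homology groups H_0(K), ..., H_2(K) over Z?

Take the total order 0 < 1 < 2 < 3 < 4 < 5 < 6 < 7 < 8 on the vertex set. Then K (dimension 2) consists of the simplices:

  0-simplices (9): [0], [1], [2], [3], [4], [5], [6], [7], [8]
  1-simplices (27): (27 of them)
  2-simplices (18): [0,1,5], [0,1,8], [0,3,5], [0,3,6], [0,6,7], [0,7,8], [1,2,5], [1,2,6], [1,4,6], [1,4,8], [2,3,6], [2,3,8], [2,5,7], [2,7,8], [3,4,5], [3,4,8], [4,5,7], [4,6,7]

Hence C_0 ≅ Z^9, C_1 ≅ Z^27, C_2 ≅ Z^18.

∂_1: C_1 → C_0 maps an edge to its endpoints' difference, ∂[p,q] = q − p.
This gives a 9×27 integer matrix of rank 8; reducing to Smith normal form yields diagonal entries (1,1,1,1,1,1,1,1).

Boundary ∂_2: C_2 → C_1 acts by ∂[p,q,r] = [q,r] − [p,r] + [p,q]. For instance
  ∂[2,3,8] = [3,8] − [2,8] + [2,3],
  ∂[0,1,8] = [1,8] − [0,8] + [0,1].
This gives a 27×18 integer matrix of rank 17; reducing to Smith normal form yields diagonal entries (1,1,1,1,1,1,1,1,1,1,1,1,1,1,1,1,1).

Now H_k = ker ∂_k / im ∂_{k+1}, so:

  H_0: rank C_0 − rank ∂_1 = 9 − 8 = 1, and the invariant factors of ∂_1 are all 1, so H_0 ≅ Z.
  H_1: rank ker ∂_1 − rank ∂_2 = (27 − 8) − 17 = 2, and the invariant factors of ∂_2 are all 1, so H_1 ≅ Z^2.
  H_2: rank ker ∂_2 − rank ∂_3 = (18 − 17) − 0 = 1, and there is no ∂_3, so H_2 ≅ Z.

As a check, the Euler characteristic is 9 − 27 + 18 = 0, which agrees with 1 − 2 + 1 = 0.
(K is a triangulation of the torus T^2.)

H_0 ≅ Z,  H_1 ≅ Z^2,  H_2 ≅ Z.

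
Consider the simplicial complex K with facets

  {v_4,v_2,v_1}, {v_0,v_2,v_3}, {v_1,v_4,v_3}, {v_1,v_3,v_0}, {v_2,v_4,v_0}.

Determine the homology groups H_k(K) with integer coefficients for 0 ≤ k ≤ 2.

Fix the vertex order v_0 < v_1 < v_2 < v_3 < v_4 and write every simplex with vertices in increasing order. Then dim K = 2 and the simplices of K are:

  0-simplices (5): [v_0], [v_1], [v_2], [v_3], [v_4]
  1-simplices (10): [v_0,v_1], [v_0,v_2], [v_0,v_3], [v_0,v_4], [v_1,v_2], [v_1,v_3], [v_1,v_4], [v_2,v_3], [v_2,v_4], [v_3,v_4]
  2-simplices (5): [v_0,v_1,v_3], [v_0,v_2,v_3], [v_0,v_2,v_4], [v_1,v_2,v_4], [v_1,v_3,v_4]

giving chain groups C_0 ≅ Z^5, C_1 ≅ Z^10, C_2 ≅ Z^5.

∂_1: C_1 → C_0 is given by ∂[p,q] = [q] − [p].
This gives a 5×10 integer matrix of rank 4; reducing to Smith normal form yields diagonal entries (1,1,1,1).

∂_2: C_2 → C_1 maps a triangle to the signed sum of its edges. For instance
  ∂[v_0,v_2,v_4] = [v_2,v_4] − [v_0,v_4] + [v_0,v_2],
  ∂[v_0,v_1,v_3] = [v_1,v_3] − [v_0,v_3] + [v_0,v_1].
As a 10×5 matrix over Z this has rank 5, with invariant factors (1,1,1,1,1).

Reading off H_k = ker ∂_k / im ∂_{k+1}:

  H_0: rank C_0 − rank ∂_1 = 5 − 4 = 1, and the invariant factors of ∂_1 are all 1, so H_0 ≅ Z.
  H_1: rank ker ∂_1 − rank ∂_2 = (10 − 4) − 5 = 1, and the invariant factors of ∂_2 are all 1, so H_1 ≅ Z.
  H_2: rank ker ∂_2 − rank ∂_3 = (5 − 5) − 0 = 0, and there is no ∂_3, so H_2 ≅ 0.

As a check, the Euler characteristic is 5 − 10 + 5 = 0, which agrees with 1 − 1 + 0 = 0.
(K is a triangulation of the Möbius band.)

H_0 ≅ Z,  H_1 ≅ Z,  H_2 = 0.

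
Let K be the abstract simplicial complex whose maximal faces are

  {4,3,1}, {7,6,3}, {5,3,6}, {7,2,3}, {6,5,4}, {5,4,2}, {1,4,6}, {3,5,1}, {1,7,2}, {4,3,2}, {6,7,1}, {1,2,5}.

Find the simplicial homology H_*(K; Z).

Fix the vertex order 1 < 2 < 3 < 4 < 5 < 6 < 7 and write every simplex with vertices in increasing order. Then dim K = 2 and the simplices of K are:

  0-simplices (7): [1], [2], [3], [4], [5], [6], [7]
  1-simplices (18): [1,2], [1,3], [1,4], [1,5], [1,6], [1,7], [2,3], [2,4], [2,5], [2,7], [3,4], [3,5], [3,6], [3,7], [4,5], [4,6], [5,6], [6,7]
  2-simplices (12): [1,2,5], [1,2,7], [1,3,4], [1,3,5], [1,4,6], [1,6,7], [2,3,4], [2,3,7], [2,4,5], [3,5,6], [3,6,7], [4,5,6]

so the chain groups are C_0 ≅ Z^7, C_1 ≅ Z^18, C_2 ≅ Z^12.

Boundary ∂_1: C_1 → C_0 maps an edge to its endpoints' difference, ∂[p,q] = q − p.
This gives a 7×18 integer matrix of rank 6; reducing to Smith normal form yields diagonal entries (1,1,1,1,1,1).

∂_2: C_2 → C_1 acts by ∂[p,q,r] = [q,r] − [p,r] + [p,q]. For instance
  ∂[4,5,6] = [5,6] − [4,6] + [4,5],
  ∂[1,4,6] = [4,6] − [1,6] + [1,4].
As a 18×12 matrix over Z this has rank 12, with invariant factors (1,1,1,1,1,1,1,1,1,1,1,2).

Reading off H_k = ker ∂_k / im ∂_{k+1}:

  H_0: rank C_0 − rank ∂_1 = 7 − 6 = 1, and the invariant factors of ∂_1 are all 1, so H_0 = Z.
  H_1: rank ker ∂_1 − rank ∂_2 = (18 − 6) − 12 = 0, and ∂_2 has invariant factor 2 > 1, so H_1 = Z_2.
  H_2: rank ker ∂_2 − rank ∂_3 = (12 − 12) − 0 = 0, and there is no ∂_3, so H_2 = 0.

H_0 ≅ Z,  H_1 ≅ Z_2,  H_2 = 0.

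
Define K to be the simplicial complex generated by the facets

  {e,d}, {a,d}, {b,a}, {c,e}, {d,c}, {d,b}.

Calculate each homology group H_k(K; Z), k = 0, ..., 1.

H_0 ≅ Z,  H_1 ≅ Z^2.

We work with the vertex ordering a < b < c < d < e. The simplices of K, each written with vertices in increasing order, are:

  0-simplices (5): a, b, c, d, e
  1-simplices (6): ab, ad, bd, cd, ce, de

giving chain groups C_0 ≅ Z^5, C_1 ≅ Z^6.

∂_1: C_1 → C_0 sends each edge [p,q] (with p < q) to q − p. For instance
  ∂de = e − d.
As a 5×6 matrix over Z this has rank 4, with invariant factors (1,1,1,1).

Now H_k = ker ∂_k / im ∂_{k+1}, so:

  H_0: rank C_0 − rank ∂_1 = 5 − 4 = 1, and the invariant factors of ∂_1 are all 1, so H_0 = Z.
  H_1: rank ker ∂_1 − rank ∂_2 = (6 − 4) − 0 = 2, and there is no ∂_2, so H_1 = Z^2.

(K is a triangulation of a wedge of 2 circles.)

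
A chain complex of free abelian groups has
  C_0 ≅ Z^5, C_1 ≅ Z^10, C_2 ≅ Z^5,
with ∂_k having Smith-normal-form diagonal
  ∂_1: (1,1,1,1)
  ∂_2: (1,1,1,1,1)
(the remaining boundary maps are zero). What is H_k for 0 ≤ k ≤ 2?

H_0 = Z,  H_1 = Z,  H_2 = 0.

H_0: b_0 = 5 − 0 − 4 = 1; torsion from ∂_1 factors > 1: none. So H_0 = Z.
H_1: b_1 = 10 − 4 − 5 = 1; torsion from ∂_2 factors > 1: none. So H_1 = Z.
H_2: b_2 = 5 − 5 − 0 = 0; torsion from ∂_3 factors > 1: none. So H_2 = 0.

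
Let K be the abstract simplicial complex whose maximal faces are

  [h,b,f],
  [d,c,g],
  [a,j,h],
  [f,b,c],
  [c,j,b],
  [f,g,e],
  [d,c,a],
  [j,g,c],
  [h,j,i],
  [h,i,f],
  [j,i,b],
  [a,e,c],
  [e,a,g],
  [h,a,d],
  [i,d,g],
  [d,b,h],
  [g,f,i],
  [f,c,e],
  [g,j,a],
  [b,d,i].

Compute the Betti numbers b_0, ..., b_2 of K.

Take the total order a < b < c < d < e < f < g < h < i < j on the vertex set. Then K (dimension 2) consists of the simplices:

  0-simplices (10): a, b, c, d, e, f, g, h, i, j
  1-simplices (30): ac, ad, ae, ag, ah, aj, bc, bd, bf, bh, bi, bj, cd, ce, cf, cg, cj, dg, dh, di, ef, eg, fg, fh, fi, gi, gj, hi, hj, ij
  2-simplices (20): acd, ace, adh, aeg, agj, ahj, bcf, bcj, bdh, bdi, bfh, bij, cdg, cef, cgj, dgi, efg, fgi, fhi, hij

giving chain groups C_0 ≅ Z^10, C_1 ≅ Z^30, C_2 ≅ Z^20.

The boundary map ∂_1: C_1 → C_0 maps an edge to its endpoints' difference, ∂[p,q] = q − p. For instance
  ∂ah = h − a.
This gives a 10×30 integer matrix of rank 9; reducing to Smith normal form yields diagonal entries (1,1,1,1,1,1,1,1,1).

The boundary map ∂_2: C_2 → C_1 acts by ∂[p,q,r] = [q,r] − [p,r] + [p,q]. For instance
  ∂cgj = gj − cj + cg,
  ∂bdh = dh − bh + bd.
The resulting 30×20 matrix has rank 20, and its Smith normal form has invariant factors (1,1,1,1,1,1,1,1,1,1,1,1,1,1,1,1,1,1,1,2).

Reading off H_k = ker ∂_k / im ∂_{k+1}:

  H_0: rank C_0 − rank ∂_1 = 10 − 9 = 1, and the invariant factors of ∂_1 are all 1, so H_0 = Z.
  H_1: rank ker ∂_1 − rank ∂_2 = (30 − 9) − 20 = 1, and ∂_2 has invariant factor 2 > 1, so H_1 = Z ⊕ Z/2.
  H_2: rank ker ∂_2 − rank ∂_3 = (20 − 20) − 0 = 0, and there is no ∂_3, so H_2 = 0.

(K is a triangulation of the Klein bottle.)

Hence the Betti numbers are b_0 = 1, b_1 = 1, b_2 = 0.

b_0 = 1, b_1 = 1, b_2 = 0.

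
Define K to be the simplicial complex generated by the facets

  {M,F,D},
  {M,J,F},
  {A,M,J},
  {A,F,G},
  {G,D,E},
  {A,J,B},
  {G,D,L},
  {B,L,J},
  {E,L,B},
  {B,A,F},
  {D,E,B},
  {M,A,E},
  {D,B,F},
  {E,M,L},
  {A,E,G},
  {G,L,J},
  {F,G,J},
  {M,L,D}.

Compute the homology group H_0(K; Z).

K has 9 vertices, 27 edges, 18 triangles.
rank ∂_0 = 0, rank ∂_1 = 8 ⇒ b_0 = 9 − 0 − 8 = 1; all invariant factors of ∂_1 are 1 so no torsion. So H_0 = Z.

H_0 = Z.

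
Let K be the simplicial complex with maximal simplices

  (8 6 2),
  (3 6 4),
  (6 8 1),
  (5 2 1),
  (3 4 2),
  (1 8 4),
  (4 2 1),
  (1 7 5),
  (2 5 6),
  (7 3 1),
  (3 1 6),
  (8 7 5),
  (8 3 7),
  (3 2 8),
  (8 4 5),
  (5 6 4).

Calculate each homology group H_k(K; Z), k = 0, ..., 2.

Fix the vertex order 1 < 2 < 3 < 4 < 5 < 6 < 7 < 8 and write every simplex with vertices in increasing order. Then dim K = 2 and the simplices of K are:

  0-simplices (8): [1], [2], [3], [4], [5], [6], [7], [8]
  1-simplices (24): (24 of them)
  2-simplices (16): [1,2,4], [1,2,5], [1,3,6], [1,3,7], [1,4,8], [1,5,7], [1,6,8], [2,3,4], [2,3,8], [2,5,6], [2,6,8], [3,4,6], [3,7,8], [4,5,6], [4,5,8], [5,7,8]

Hence C_0 ≅ Z^8, C_1 ≅ Z^24, C_2 ≅ Z^16.

Boundary ∂_1: C_1 → C_0 maps an edge to its endpoints' difference, ∂[p,q] = q − p.
The 8×24 boundary matrix has rank 7 and Smith normal form diag(1,1,1,1,1,1,1).

Boundary ∂_2: C_2 → C_1 sends each 2-simplex [p,q,r] to [q,r] − [p,r] + [p,q]. For instance
  ∂[1,2,5] = [2,5] − [1,5] + [1,2],
  ∂[4,5,8] = [5,8] − [4,8] + [4,5].
The resulting 24×16 matrix has rank 15, and its Smith normal form has invariant factors (1,1,1,1,1,1,1,1,1,1,1,1,1,1,1).

Computing H_k = (kernel of ∂_k) / (image of ∂_{k+1}):

  H_0: rank C_0 − rank ∂_1 = 8 − 7 = 1, and the invariant factors of ∂_1 are all 1, so H_0 ≅ Z.
  H_1: rank ker ∂_1 − rank ∂_2 = (24 − 7) − 15 = 2, and the invariant factors of ∂_2 are all 1, so H_1 ≅ Z^2.
  H_2: rank ker ∂_2 − rank ∂_3 = (16 − 15) − 0 = 1, and there is no ∂_3, so H_2 ≅ Z.

(K is a triangulation of the torus T^2.)

H_0 ≅ Z,  H_1 ≅ Z^2,  H_2 ≅ Z.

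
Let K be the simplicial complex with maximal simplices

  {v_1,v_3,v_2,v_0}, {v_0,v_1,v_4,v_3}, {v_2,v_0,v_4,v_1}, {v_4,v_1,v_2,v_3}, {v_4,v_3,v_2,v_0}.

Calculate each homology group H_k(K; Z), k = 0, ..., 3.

Fix the vertex order v_0 < v_1 < v_2 < v_3 < v_4 and write every simplex with vertices in increasing order. Then dim K = 3 and the simplices of K are:

  0-simplices (5): [v_0], [v_1], [v_2], [v_3], [v_4]
  1-simplices (10): [v_0,v_1], [v_0,v_2], [v_0,v_3], [v_0,v_4], [v_1,v_2], [v_1,v_3], [v_1,v_4], [v_2,v_3], [v_2,v_4], [v_3,v_4]
  2-simplices (10): [v_0,v_1,v_2], [v_0,v_1,v_3], [v_0,v_1,v_4], [v_0,v_2,v_3], [v_0,v_2,v_4], [v_0,v_3,v_4], [v_1,v_2,v_3], [v_1,v_2,v_4], [v_1,v_3,v_4], [v_2,v_3,v_4]
  3-simplices (5): [v_0,v_1,v_2,v_3], [v_0,v_1,v_2,v_4], [v_0,v_1,v_3,v_4], [v_0,v_2,v_3,v_4], [v_1,v_2,v_3,v_4]

Hence C_0 ≅ Z^5, C_1 ≅ Z^10, C_2 ≅ Z^10, C_3 ≅ Z^5.

The boundary map ∂_1: C_1 → C_0 sends each edge [p,q] (with p < q) to q − p. For instance
  ∂[v_1,v_2] = [v_2] − [v_1].
As a 5×10 matrix over Z this has rank 4, with invariant factors (1,1,1,1).

The boundary map ∂_2: C_2 → C_1 sends each 2-simplex [p,q,r] to [q,r] − [p,r] + [p,q]. For instance
  ∂[v_0,v_1,v_4] = [v_1,v_4] − [v_0,v_4] + [v_0,v_1],
  ∂[v_0,v_3,v_4] = [v_3,v_4] − [v_0,v_4] + [v_0,v_3].
The resulting 10×10 matrix has rank 6, and its Smith normal form has invariant factors (1,1,1,1,1,1).

The boundary map ∂_3: C_3 → C_2 sends each 3-simplex σ to the alternating sum Σ_i (−1)^i (σ with its i-th vertex removed). For instance
  ∂[v_0,v_2,v_3,v_4] = [v_2,v_3,v_4] − [v_0,v_3,v_4] + [v_0,v_2,v_4] − [v_0,v_2,v_3],
  ∂[v_0,v_1,v_2,v_4] = [v_1,v_2,v_4] − [v_0,v_2,v_4] + [v_0,v_1,v_4] − [v_0,v_1,v_2].
As a 10×5 matrix over Z this has rank 4, with invariant factors (1,1,1,1).

Now H_k = ker ∂_k / im ∂_{k+1}, so:

  H_0: rank C_0 − rank ∂_1 = 5 − 4 = 1, and the invariant factors of ∂_1 are all 1, so H_0 = Z.
  H_1: rank ker ∂_1 − rank ∂_2 = (10 − 4) − 6 = 0, and the invariant factors of ∂_2 are all 1, so H_1 = 0.
  H_2: rank ker ∂_2 − rank ∂_3 = (10 − 6) − 4 = 0, and the invariant factors of ∂_3 are all 1, so H_2 = 0.
  H_3: rank ker ∂_3 − rank ∂_4 = (5 − 4) − 0 = 1, and there is no ∂_4, so H_3 = Z.

(K is a triangulation of the 3-sphere S^3.)

H_0 = Z,  H_1 = 0,  H_2 = 0,  H_3 = Z.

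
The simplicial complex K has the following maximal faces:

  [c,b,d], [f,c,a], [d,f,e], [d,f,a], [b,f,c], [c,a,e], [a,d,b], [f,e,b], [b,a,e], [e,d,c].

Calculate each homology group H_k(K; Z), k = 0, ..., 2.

Fix the vertex order a < b < c < d < e < f and write every simplex with vertices in increasing order. Then dim K = 2 and the simplices of K are:

  0-simplices (6): a, b, c, d, e, f
  1-simplices (15): ab, ac, ad, ae, af, bc, bd, be, bf, cd, ce, cf, de, df, ef
  2-simplices (10): abd, abe, ace, acf, adf, bcd, bcf, bef, cde, def

Hence C_0 ≅ Z^6, C_1 ≅ Z^15, C_2 ≅ Z^10.

Boundary ∂_1: C_1 → C_0 sends each edge [p,q] (with p < q) to q − p. For instance
  ∂de = e − d.
As a 6×15 matrix over Z this has rank 5, with invariant factors (1,1,1,1,1).

The boundary map ∂_2: C_2 → C_1 maps a triangle to the signed sum of its edges. For instance
  ∂bef = ef − bf + be,
  ∂def = ef − df + de.
The resulting 15×10 matrix has rank 10, and its Smith normal form has invariant factors (1,1,1,1,1,1,1,1,1,2).

Reading off H_k = ker ∂_k / im ∂_{k+1}:

  H_0: rank C_0 − rank ∂_1 = 6 − 5 = 1, and the invariant factors of ∂_1 are all 1, so H_0 = Z.
  H_1: rank ker ∂_1 − rank ∂_2 = (15 − 5) − 10 = 0, and ∂_2 has invariant factor 2 > 1, so H_1 = Z/2.
  H_2: rank ker ∂_2 − rank ∂_3 = (10 − 10) − 0 = 0, and there is no ∂_3, so H_2 = 0.

H_0 = Z,  H_1 = Z/2,  H_2 = 0.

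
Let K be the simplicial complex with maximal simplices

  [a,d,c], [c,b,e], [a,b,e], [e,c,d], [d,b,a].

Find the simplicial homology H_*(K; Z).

Order the vertices as a < b < c < d < e. Listing each simplex with vertices in this order, K has dimension 2 with simplices:

  0-simplices (5): a, b, c, d, e
  1-simplices (10): ab, ac, ad, ae, bc, bd, be, cd, ce, de
  2-simplices (5): abd, abe, acd, bce, cde

giving chain groups C_0 ≅ Z^5, C_1 ≅ Z^10, C_2 ≅ Z^5.

The boundary map ∂_1: C_1 → C_0 sends each edge [p,q] (with p < q) to q − p. For instance
  ∂ce = e − c.
This gives a 5×10 integer matrix of rank 4; reducing to Smith normal form yields diagonal entries (1,1,1,1).

Boundary ∂_2: C_2 → C_1 sends each 2-simplex [p,q,r] to [q,r] − [p,r] + [p,q]. For instance
  ∂abd = bd − ad + ab,
  ∂bce = ce − be + bc.
This gives a 10×5 integer matrix of rank 5; reducing to Smith normal form yields diagonal entries (1,1,1,1,1).

From H_k ≅ ker(∂_k) / im(∂_{k+1}) we obtain:

  H_0: rank C_0 − rank ∂_1 = 5 − 4 = 1, and the invariant factors of ∂_1 are all 1, so H_0 = Z.
  H_1: rank ker ∂_1 − rank ∂_2 = (10 − 4) − 5 = 1, and the invariant factors of ∂_2 are all 1, so H_1 = Z.
  H_2: rank ker ∂_2 − rank ∂_3 = (5 − 5) − 0 = 0, and there is no ∂_3, so H_2 = 0.

As a check, the Euler characteristic is 5 − 10 + 5 = 0, which agrees with 1 − 1 + 0 = 0.

H_0 = Z,  H_1 = Z,  H_2 = 0.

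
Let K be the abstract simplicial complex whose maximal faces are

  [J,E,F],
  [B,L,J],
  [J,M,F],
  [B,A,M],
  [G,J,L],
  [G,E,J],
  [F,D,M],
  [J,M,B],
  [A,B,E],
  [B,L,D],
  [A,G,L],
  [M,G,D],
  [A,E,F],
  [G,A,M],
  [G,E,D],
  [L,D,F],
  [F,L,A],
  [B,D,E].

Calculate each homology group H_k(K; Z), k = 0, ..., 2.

We work with the vertex ordering A < B < D < E < F < G < J < L < M. The simplices of K, each written with vertices in increasing order, are:

  0-simplices (9): A, B, D, E, F, G, J, L, M
  1-simplices (27): AB, AE, AF, AG, AL, AM, BD, BE, BJ, BL, BM, DE, DF, DG, DL, DM, EF, EG, EJ, FJ, FL, FM, GJ, GL, GM, JL, JM
  2-simplices (18): ABE, ABM, AEF, AFL, AGL, AGM, BDE, BDL, BJL, BJM, DEG, DFL, DFM, DGM, EFJ, EGJ, FJM, GJL

giving chain groups C_0 ≅ Z^9, C_1 ≅ Z^27, C_2 ≅ Z^18.

∂_1: C_1 → C_0 maps an edge to its endpoints' difference, ∂[p,q] = q − p.
The 9×27 boundary matrix has rank 8 and Smith normal form diag(1,1,1,1,1,1,1,1).

The boundary map ∂_2: C_2 → C_1 acts by ∂[p,q,r] = [q,r] − [p,r] + [p,q]. For instance
  ∂AEF = EF − AF + AE,
  ∂BJL = JL − BL + BJ.
The resulting 27×18 matrix has rank 17, and its Smith normal form has invariant factors (1,1,1,1,1,1,1,1,1,1,1,1,1,1,1,1,1).

Now H_k = ker ∂_k / im ∂_{k+1}, so:

  H_0: rank C_0 − rank ∂_1 = 9 − 8 = 1, and the invariant factors of ∂_1 are all 1, so H_0 ≅ Z.
  H_1: rank ker ∂_1 − rank ∂_2 = (27 − 8) − 17 = 2, and the invariant factors of ∂_2 are all 1, so H_1 ≅ Z^2.
  H_2: rank ker ∂_2 − rank ∂_3 = (18 − 17) − 0 = 1, and there is no ∂_3, so H_2 ≅ Z.

As a check, the Euler characteristic is 9 − 27 + 18 = 0, which agrees with 1 − 2 + 1 = 0.

H_0 = Z,  H_1 = Z^2,  H_2 = Z.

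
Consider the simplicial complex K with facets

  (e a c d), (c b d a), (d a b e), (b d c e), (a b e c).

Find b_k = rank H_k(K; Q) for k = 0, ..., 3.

Take the total order a < b < c < d < e on the vertex set. Then K (dimension 3) consists of the simplices:

  0-simplices (5): a, b, c, d, e
  1-simplices (10): ab, ac, ad, ae, bc, bd, be, cd, ce, de
  2-simplices (10): abc, abd, abe, acd, ace, ade, bcd, bce, bde, cde
  3-simplices (5): abcd, abce, abde, acde, bcde

giving chain groups C_0 ≅ Z^5, C_1 ≅ Z^10, C_2 ≅ Z^10, C_3 ≅ Z^5.

∂_1: C_1 → C_0 sends each edge [p,q] (with p < q) to q − p.
The resulting 5×10 matrix has rank 4, and its Smith normal form has invariant factors (1,1,1,1).

Boundary ∂_2: C_2 → C_1 maps a triangle to the signed sum of its edges. For instance
  ∂abe = be − ae + ab,
  ∂acd = cd − ad + ac.
This gives a 10×10 integer matrix of rank 6; reducing to Smith normal form yields diagonal entries (1,1,1,1,1,1).

∂_3: C_3 → C_2 sends each 3-simplex σ to the alternating sum Σ_i (−1)^i (σ with its i-th vertex removed). For instance
  ∂abcd = bcd − acd + abd − abc,
  ∂abde = bde − ade + abe − abd.
The 10×5 boundary matrix has rank 4 and Smith normal form diag(1,1,1,1).

Now H_k = ker ∂_k / im ∂_{k+1}, so:

  H_0: rank C_0 − rank ∂_1 = 5 − 4 = 1, and the invariant factors of ∂_1 are all 1, so H_0 = Z.
  H_1: rank ker ∂_1 − rank ∂_2 = (10 − 4) − 6 = 0, and the invariant factors of ∂_2 are all 1, so H_1 = 0.
  H_2: rank ker ∂_2 − rank ∂_3 = (10 − 6) − 4 = 0, and the invariant factors of ∂_3 are all 1, so H_2 = 0.
  H_3: rank ker ∂_3 − rank ∂_4 = (5 − 4) − 0 = 1, and there is no ∂_4, so H_3 = Z.

As a check, the Euler characteristic is 5 − 10 + 10 − 5 = 0, which agrees with 1 − 0 + 0 − 1 = 0.
(K is a triangulation of the 3-sphere S^3.)

Hence the Betti numbers are b_0 = 1, b_1 = 0, b_2 = 0, b_3 = 1.

b_0 = 1, b_1 = 0, b_2 = 0, b_3 = 1.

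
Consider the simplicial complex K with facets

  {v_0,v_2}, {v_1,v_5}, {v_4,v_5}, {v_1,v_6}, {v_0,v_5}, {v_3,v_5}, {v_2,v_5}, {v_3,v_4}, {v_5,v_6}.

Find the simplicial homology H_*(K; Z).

H_0 = Z,  H_1 = Z^3.

Take the total order v_0 < v_1 < v_2 < v_3 < v_4 < v_5 < v_6 on the vertex set. Then K (dimension 1) consists of the simplices:

  0-simplices (7): [v_0], [v_1], [v_2], [v_3], [v_4], [v_5], [v_6]
  1-simplices (9): [v_0,v_2], [v_0,v_5], [v_1,v_5], [v_1,v_6], [v_2,v_5], [v_3,v_4], [v_3,v_5], [v_4,v_5], [v_5,v_6]

so the chain groups are C_0 ≅ Z^7, C_1 ≅ Z^9.

Boundary ∂_1: C_1 → C_0 maps an edge to its endpoints' difference, ∂[p,q] = q − p.
The 7×9 boundary matrix has rank 6 and Smith normal form diag(1,1,1,1,1,1).

Computing H_k = (kernel of ∂_k) / (image of ∂_{k+1}):

  H_0: rank C_0 − rank ∂_1 = 7 − 6 = 1, and the invariant factors of ∂_1 are all 1, so H_0 ≅ Z.
  H_1: rank ker ∂_1 − rank ∂_2 = (9 − 6) − 0 = 3, and there is no ∂_2, so H_1 ≅ Z^3.

As a check, the Euler characteristic is 7 − 9 = -2, which agrees with 1 − 3 = -2.
(K is a triangulation of a wedge of 3 circles.)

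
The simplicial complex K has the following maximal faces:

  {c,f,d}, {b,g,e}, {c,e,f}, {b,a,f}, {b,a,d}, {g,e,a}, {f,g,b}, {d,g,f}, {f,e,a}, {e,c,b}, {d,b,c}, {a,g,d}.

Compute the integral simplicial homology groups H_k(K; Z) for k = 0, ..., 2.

H_0 = Z,  H_1 = Z/2,  H_2 = 0.

Order the vertices as a < b < c < d < e < f < g. Listing each simplex with vertices in this order, K has dimension 2 with simplices:

  0-simplices (7): a, b, c, d, e, f, g
  1-simplices (18): ab, ad, ae, af, ag, bc, bd, be, bf, bg, cd, ce, cf, df, dg, ef, eg, fg
  2-simplices (12): abd, abf, adg, aef, aeg, bcd, bce, beg, bfg, cdf, cef, dfg

so the chain groups are C_0 ≅ Z^7, C_1 ≅ Z^18, C_2 ≅ Z^12.

Boundary ∂_1: C_1 → C_0 is given by ∂[p,q] = [q] − [p].
The resulting 7×18 matrix has rank 6, and its Smith normal form has invariant factors (1,1,1,1,1,1).

Boundary ∂_2: C_2 → C_1 maps a triangle to the signed sum of its edges. For instance
  ∂cef = ef − cf + ce,
  ∂abd = bd − ad + ab.
The 18×12 boundary matrix has rank 12 and Smith normal form diag(1,1,1,1,1,1,1,1,1,1,1,2).

Computing H_k = (kernel of ∂_k) / (image of ∂_{k+1}):

  H_0: rank C_0 − rank ∂_1 = 7 − 6 = 1, and the invariant factors of ∂_1 are all 1, so H_0 = Z.
  H_1: rank ker ∂_1 − rank ∂_2 = (18 − 6) − 12 = 0, and ∂_2 has invariant factor 2 > 1, so H_1 = Z/2.
  H_2: rank ker ∂_2 − rank ∂_3 = (12 − 12) − 0 = 0, and there is no ∂_3, so H_2 = 0.

As a check, the Euler characteristic is 7 − 18 + 12 = 1, which agrees with 1 − 0 + 0 = 1.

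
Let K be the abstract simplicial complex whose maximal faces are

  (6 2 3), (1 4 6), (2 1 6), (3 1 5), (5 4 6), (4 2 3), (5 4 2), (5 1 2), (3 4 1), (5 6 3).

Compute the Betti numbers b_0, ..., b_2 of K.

We work with the vertex ordering 1 < 2 < 3 < 4 < 5 < 6. The simplices of K, each written with vertices in increasing order, are:

  0-simplices (6): [1], [2], [3], [4], [5], [6]
  1-simplices (15): [1,2], [1,3], [1,4], [1,5], [1,6], [2,3], [2,4], [2,5], [2,6], [3,4], [3,5], [3,6], [4,5], [4,6], [5,6]
  2-simplices (10): [1,2,5], [1,2,6], [1,3,4], [1,3,5], [1,4,6], [2,3,4], [2,3,6], [2,4,5], [3,5,6], [4,5,6]

giving chain groups C_0 ≅ Z^6, C_1 ≅ Z^15, C_2 ≅ Z^10.

Boundary ∂_1: C_1 → C_0 sends each edge [p,q] (with p < q) to q − p. For instance
  ∂[3,5] = [5] − [3].
The 6×15 boundary matrix has rank 5 and Smith normal form diag(1,1,1,1,1).

The boundary map ∂_2: C_2 → C_1 acts by ∂[p,q,r] = [q,r] − [p,r] + [p,q]. For instance
  ∂[2,3,4] = [3,4] − [2,4] + [2,3],
  ∂[1,3,4] = [3,4] − [1,4] + [1,3].
The resulting 15×10 matrix has rank 10, and its Smith normal form has invariant factors (1,1,1,1,1,1,1,1,1,2).

From H_k ≅ ker(∂_k) / im(∂_{k+1}) we obtain:

  H_0: rank C_0 − rank ∂_1 = 6 − 5 = 1, and the invariant factors of ∂_1 are all 1, so H_0 ≅ Z.
  H_1: rank ker ∂_1 − rank ∂_2 = (15 − 5) − 10 = 0, and ∂_2 has invariant factor 2 > 1, so H_1 ≅ Z/2Z.
  H_2: rank ker ∂_2 − rank ∂_3 = (10 − 10) − 0 = 0, and there is no ∂_3, so H_2 ≅ 0.

Hence the Betti numbers are b_0 = 1, b_1 = 0, b_2 = 0.

b_0 = 1, b_1 = 0, b_2 = 0.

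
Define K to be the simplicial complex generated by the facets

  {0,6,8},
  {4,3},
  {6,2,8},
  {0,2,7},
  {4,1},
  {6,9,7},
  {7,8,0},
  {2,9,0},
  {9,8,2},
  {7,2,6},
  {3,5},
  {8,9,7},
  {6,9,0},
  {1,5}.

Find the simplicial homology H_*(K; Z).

H_0 ≅ Z^2,  H_1 ≅ Z ⊕ Z_2,  H_2 = 0.

We work with the vertex ordering 0 < 1 < 2 < 3 < 4 < 5 < 6 < 7 < 8 < 9. The simplices of K, each written with vertices in increasing order, are:

  0-simplices (10): [0], [1], [2], [3], [4], [5], [6], [7], [8], [9]
  1-simplices (19): [0,2], [0,6], [0,7], [0,8], [0,9], [1,4], [1,5], [2,6], [2,7], [2,8], [2,9], [3,4], [3,5], [6,7], [6,8], [6,9], [7,8], [7,9], [8,9]
  2-simplices (10): [0,2,7], [0,2,9], [0,6,8], [0,6,9], [0,7,8], [2,6,7], [2,6,8], [2,8,9], [6,7,9], [7,8,9]

giving chain groups C_0 ≅ Z^10, C_1 ≅ Z^19, C_2 ≅ Z^10.

Boundary ∂_1: C_1 → C_0 maps an edge to its endpoints' difference, ∂[p,q] = q − p. For instance
  ∂[3,4] = [4] − [3].
This gives a 10×19 integer matrix of rank 8; reducing to Smith normal form yields diagonal entries (1,1,1,1,1,1,1,1).

∂_2: C_2 → C_1 maps a triangle to the signed sum of its edges. For instance
  ∂[2,6,8] = [6,8] − [2,8] + [2,6],
  ∂[0,2,7] = [2,7] − [0,7] + [0,2].
The 19×10 boundary matrix has rank 10 and Smith normal form diag(1,1,1,1,1,1,1,1,1,2).

Reading off H_k = ker ∂_k / im ∂_{k+1}:

  H_0: rank C_0 − rank ∂_1 = 10 − 8 = 2, and the invariant factors of ∂_1 are all 1, so H_0 ≅ Z^2.
  H_1: rank ker ∂_1 − rank ∂_2 = (19 − 8) − 10 = 1, and ∂_2 has invariant factor 2 > 1, so H_1 ≅ Z ⊕ Z_2.
  H_2: rank ker ∂_2 − rank ∂_3 = (10 − 10) − 0 = 0, and there is no ∂_3, so H_2 ≅ 0.

As a check, the Euler characteristic is 10 − 19 + 10 = 1, which agrees with 2 − 1 + 0 = 1.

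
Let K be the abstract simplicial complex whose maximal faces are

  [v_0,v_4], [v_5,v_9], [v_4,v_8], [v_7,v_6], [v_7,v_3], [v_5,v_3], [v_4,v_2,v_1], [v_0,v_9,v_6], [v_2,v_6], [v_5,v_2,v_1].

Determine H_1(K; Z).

Order the vertices as v_0 < v_1 < v_2 < v_3 < v_4 < v_5 < v_6 < v_7 < v_8 < v_9. Listing each simplex with vertices in this order, K has dimension 2 with simplices:

  0-simplices (10): [v_0], [v_1], [v_2], [v_3], [v_4], [v_5], [v_6], [v_7], [v_8], [v_9]
  1-simplices (15): (15 of them)
  2-simplices (3): [v_0,v_6,v_9], [v_1,v_2,v_4], [v_1,v_2,v_5]

so the chain groups are C_0 ≅ Z^10, C_1 ≅ Z^15, C_2 ≅ Z^3.

Boundary ∂_1: C_1 → C_0 maps an edge to its endpoints' difference, ∂[p,q] = q − p.
The 10×15 boundary matrix has rank 9 and Smith normal form diag(1,1,1,1,1,1,1,1,1).

The boundary map ∂_2: C_2 → C_1 sends each 2-simplex [p,q,r] to [q,r] − [p,r] + [p,q]. For instance
  ∂[v_0,v_6,v_9] = [v_6,v_9] − [v_0,v_9] + [v_0,v_6],
  ∂[v_1,v_2,v_4] = [v_2,v_4] − [v_1,v_4] + [v_1,v_2].
The resulting 15×3 matrix has rank 3, and its Smith normal form has invariant factors (1,1,1).

Reading off H_k = ker ∂_k / im ∂_{k+1}:

  H_1: rank ker ∂_1 − rank ∂_2 = (15 − 9) − 3 = 3, and the invariant factors of ∂_2 are all 1, so H_1 = Z^3.

H_1 = Z^3.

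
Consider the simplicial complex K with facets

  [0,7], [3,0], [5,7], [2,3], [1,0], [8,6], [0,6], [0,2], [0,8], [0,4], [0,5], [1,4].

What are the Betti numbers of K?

b_0 = 1, b_1 = 4.

We work with the vertex ordering 0 < 1 < 2 < 3 < 4 < 5 < 6 < 7 < 8. The simplices of K, each written with vertices in increasing order, are:

  0-simplices (9): [0], [1], [2], [3], [4], [5], [6], [7], [8]
  1-simplices (12): [0,1], [0,2], [0,3], [0,4], [0,5], [0,6], [0,7], [0,8], [1,4], [2,3], [5,7], [6,8]

so the chain groups are C_0 ≅ Z^9, C_1 ≅ Z^12.

The boundary map ∂_1: C_1 → C_0 is given by ∂[p,q] = [q] − [p].
The resulting 9×12 matrix has rank 8, and its Smith normal form has invariant factors (1,1,1,1,1,1,1,1).

From H_k ≅ ker(∂_k) / im(∂_{k+1}) we obtain:

  H_0: rank C_0 − rank ∂_1 = 9 − 8 = 1, and the invariant factors of ∂_1 are all 1, so H_0 ≅ Z.
  H_1: rank ker ∂_1 − rank ∂_2 = (12 − 8) − 0 = 4, and there is no ∂_2, so H_1 ≅ Z^4.

Hence the Betti numbers are b_0 = 1, b_1 = 4.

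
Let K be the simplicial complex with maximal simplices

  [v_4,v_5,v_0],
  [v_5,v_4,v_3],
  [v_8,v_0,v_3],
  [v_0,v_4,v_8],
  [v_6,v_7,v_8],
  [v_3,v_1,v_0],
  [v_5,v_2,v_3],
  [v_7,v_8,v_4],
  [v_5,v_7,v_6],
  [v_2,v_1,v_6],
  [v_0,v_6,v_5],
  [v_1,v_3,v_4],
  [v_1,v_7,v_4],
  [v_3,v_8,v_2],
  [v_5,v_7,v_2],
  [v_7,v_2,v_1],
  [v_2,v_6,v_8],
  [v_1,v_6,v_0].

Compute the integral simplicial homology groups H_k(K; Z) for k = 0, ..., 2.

Fix the vertex order v_0 < v_1 < v_2 < v_3 < v_4 < v_5 < v_6 < v_7 < v_8 and write every simplex with vertices in increasing order. Then dim K = 2 and the simplices of K are:

  0-simplices (9): [v_0], [v_1], [v_2], [v_3], [v_4], [v_5], [v_6], [v_7], [v_8]
  1-simplices (27): (27 of them)
  2-simplices (18): (18 of them)

so the chain groups are C_0 ≅ Z^9, C_1 ≅ Z^27, C_2 ≅ Z^18.

∂_1: C_1 → C_0 sends each edge [p,q] (with p < q) to q − p.
This gives a 9×27 integer matrix of rank 8; reducing to Smith normal form yields diagonal entries (1,1,1,1,1,1,1,1).

Boundary ∂_2: C_2 → C_1 sends each 2-simplex [p,q,r] to [q,r] − [p,r] + [p,q]. For instance
  ∂[v_0,v_1,v_3] = [v_1,v_3] − [v_0,v_3] + [v_0,v_1],
  ∂[v_2,v_6,v_8] = [v_6,v_8] − [v_2,v_8] + [v_2,v_6].
The resulting 27×18 matrix has rank 18, and its Smith normal form has invariant factors (1,1,1,1,1,1,1,1,1,1,1,1,1,1,1,1,1,2).

Now H_k = ker ∂_k / im ∂_{k+1}, so:

  H_0: rank C_0 − rank ∂_1 = 9 − 8 = 1, and the invariant factors of ∂_1 are all 1, so H_0 ≅ Z.
  H_1: rank ker ∂_1 − rank ∂_2 = (27 − 8) − 18 = 1, and ∂_2 has invariant factor 2 > 1, so H_1 ≅ Z ⊕ Z/2.
  H_2: rank ker ∂_2 − rank ∂_3 = (18 − 18) − 0 = 0, and there is no ∂_3, so H_2 ≅ 0.

H_0 = Z,  H_1 = Z ⊕ Z/2,  H_2 = 0.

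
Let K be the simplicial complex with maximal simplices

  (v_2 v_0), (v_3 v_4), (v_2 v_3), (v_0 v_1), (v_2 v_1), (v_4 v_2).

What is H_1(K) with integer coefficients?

Order the vertices as v_0 < v_1 < v_2 < v_3 < v_4. Listing each simplex with vertices in this order, K has dimension 1 with simplices:

  0-simplices (5): [v_0], [v_1], [v_2], [v_3], [v_4]
  1-simplices (6): [v_0,v_1], [v_0,v_2], [v_1,v_2], [v_2,v_3], [v_2,v_4], [v_3,v_4]

so the chain groups are C_0 ≅ Z^5, C_1 ≅ Z^6.

Boundary ∂_1: C_1 → C_0 sends each edge [p,q] (with p < q) to q − p.
This gives a 5×6 integer matrix of rank 4; reducing to Smith normal form yields diagonal entries (1,1,1,1).

Reading off H_k = ker ∂_k / im ∂_{k+1}:

  H_1: rank ker ∂_1 − rank ∂_2 = (6 − 4) − 0 = 2, and there is no ∂_2, so H_1 = Z^2.

H_1 = Z^2.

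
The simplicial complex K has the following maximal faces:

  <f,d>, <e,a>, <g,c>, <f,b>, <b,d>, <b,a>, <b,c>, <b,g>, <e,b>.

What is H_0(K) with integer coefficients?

We work with the vertex ordering a < b < c < d < e < f < g. The simplices of K, each written with vertices in increasing order, are:

  0-simplices (7): a, b, c, d, e, f, g
  1-simplices (9): ab, ae, bc, bd, be, bf, bg, cg, df

Hence C_0 ≅ Z^7, C_1 ≅ Z^9.

Boundary ∂_1: C_1 → C_0 is given by ∂[p,q] = [q] − [p]. For instance
  ∂bg = g − b.
This gives a 7×9 integer matrix of rank 6; reducing to Smith normal form yields diagonal entries (1,1,1,1,1,1).

Now H_k = ker ∂_k / im ∂_{k+1}, so:

  H_0: rank C_0 − rank ∂_1 = 7 − 6 = 1, and the invariant factors of ∂_1 are all 1, so H_0 = Z.

H_0 ≅ Z.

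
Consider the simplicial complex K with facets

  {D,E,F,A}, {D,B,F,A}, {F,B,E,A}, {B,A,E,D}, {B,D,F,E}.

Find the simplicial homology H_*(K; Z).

H_0 = Z,  H_1 = 0,  H_2 = 0,  H_3 = Z.

Take the total order A < B < D < E < F on the vertex set. Then K (dimension 3) consists of the simplices:

  0-simplices (5): A, B, D, E, F
  1-simplices (10): AB, AD, AE, AF, BD, BE, BF, DE, DF, EF
  2-simplices (10): ABD, ABE, ABF, ADE, ADF, AEF, BDE, BDF, BEF, DEF
  3-simplices (5): ABDE, ABDF, ABEF, ADEF, BDEF

so the chain groups are C_0 ≅ Z^5, C_1 ≅ Z^10, C_2 ≅ Z^10, C_3 ≅ Z^5.

∂_1: C_1 → C_0 is given by ∂[p,q] = [q] − [p]. For instance
  ∂AD = D − A.
The 5×10 boundary matrix has rank 4 and Smith normal form diag(1,1,1,1).

Boundary ∂_2: C_2 → C_1 maps a triangle to the signed sum of its edges. For instance
  ∂BEF = EF − BF + BE,
  ∂ABF = BF − AF + AB.
The resulting 10×10 matrix has rank 6, and its Smith normal form has invariant factors (1,1,1,1,1,1).

The boundary map ∂_3: C_3 → C_2 sends each 3-simplex σ to the alternating sum Σ_i (−1)^i (σ with its i-th vertex removed). For instance
  ∂ABDF = BDF − ADF + ABF − ABD,
  ∂ABDE = BDE − ADE + ABE − ABD.
The 10×5 boundary matrix has rank 4 and Smith normal form diag(1,1,1,1).

From H_k ≅ ker(∂_k) / im(∂_{k+1}) we obtain:

  H_0: rank C_0 − rank ∂_1 = 5 − 4 = 1, and the invariant factors of ∂_1 are all 1, so H_0 ≅ Z.
  H_1: rank ker ∂_1 − rank ∂_2 = (10 − 4) − 6 = 0, and the invariant factors of ∂_2 are all 1, so H_1 ≅ 0.
  H_2: rank ker ∂_2 − rank ∂_3 = (10 − 6) − 4 = 0, and the invariant factors of ∂_3 are all 1, so H_2 ≅ 0.
  H_3: rank ker ∂_3 − rank ∂_4 = (5 − 4) − 0 = 1, and there is no ∂_4, so H_3 ≅ Z.

As a check, the Euler characteristic is 5 − 10 + 10 − 5 = 0, which agrees with 1 − 0 + 0 − 1 = 0.
(K is a triangulation of the 3-sphere S^3.)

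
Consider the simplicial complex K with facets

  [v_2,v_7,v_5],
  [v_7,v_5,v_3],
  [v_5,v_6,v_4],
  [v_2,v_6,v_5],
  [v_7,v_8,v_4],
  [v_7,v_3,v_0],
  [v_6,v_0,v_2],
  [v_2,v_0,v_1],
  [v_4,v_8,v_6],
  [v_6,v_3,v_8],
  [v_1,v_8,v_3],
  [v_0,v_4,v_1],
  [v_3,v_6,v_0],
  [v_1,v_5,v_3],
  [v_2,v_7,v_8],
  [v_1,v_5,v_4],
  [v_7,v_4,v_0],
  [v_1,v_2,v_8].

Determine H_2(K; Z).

H_2 = Z.

We work with the vertex ordering v_0 < v_1 < v_2 < v_3 < v_4 < v_5 < v_6 < v_7 < v_8. The simplices of K, each written with vertices in increasing order, are:

  0-simplices (9): [v_0], [v_1], [v_2], [v_3], [v_4], [v_5], [v_6], [v_7], [v_8]
  1-simplices (27): (27 of them)
  2-simplices (18): (18 of them)

giving chain groups C_0 ≅ Z^9, C_1 ≅ Z^27, C_2 ≅ Z^18.

The boundary map ∂_1: C_1 → C_0 is given by ∂[p,q] = [q] − [p].
The 9×27 boundary matrix has rank 8 and Smith normal form diag(1,1,1,1,1,1,1,1).

Boundary ∂_2: C_2 → C_1 sends each 2-simplex [p,q,r] to [q,r] − [p,r] + [p,q]. For instance
  ∂[v_0,v_3,v_7] = [v_3,v_7] − [v_0,v_7] + [v_0,v_3],
  ∂[v_1,v_2,v_8] = [v_2,v_8] − [v_1,v_8] + [v_1,v_2].
The 27×18 boundary matrix has rank 17 and Smith normal form diag(1,1,1,1,1,1,1,1,1,1,1,1,1,1,1,1,1).

Reading off H_k = ker ∂_k / im ∂_{k+1}:

  H_2: rank ker ∂_2 − rank ∂_3 = (18 − 17) − 0 = 1, and there is no ∂_3, so H_2 = Z.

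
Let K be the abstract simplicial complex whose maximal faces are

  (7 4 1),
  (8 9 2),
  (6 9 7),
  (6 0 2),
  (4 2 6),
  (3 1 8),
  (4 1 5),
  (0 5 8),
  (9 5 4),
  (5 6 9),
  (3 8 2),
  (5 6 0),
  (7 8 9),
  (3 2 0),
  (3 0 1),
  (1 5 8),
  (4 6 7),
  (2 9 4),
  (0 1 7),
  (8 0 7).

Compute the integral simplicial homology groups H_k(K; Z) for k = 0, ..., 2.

K has 10 vertices, 30 edges, 20 triangles.
rank ∂_0 = 0, rank ∂_1 = 9 ⇒ b_0 = 10 − 0 − 9 = 1; all invariant factors of ∂_1 are 1 so no torsion. So H_0 = Z.
rank ∂_1 = 9, rank ∂_2 = 20 ⇒ b_1 = 30 − 9 − 20 = 1; ∂_2 has invariant factor(s) [2] giving torsion. So H_1 = Z ⊕ Z_2.
rank ∂_2 = 20, rank ∂_3 = 0 ⇒ b_2 = 20 − 20 − 0 = 0. So H_2 = 0.

H_0 ≅ Z,  H_1 ≅ Z ⊕ Z_2,  H_2 = 0.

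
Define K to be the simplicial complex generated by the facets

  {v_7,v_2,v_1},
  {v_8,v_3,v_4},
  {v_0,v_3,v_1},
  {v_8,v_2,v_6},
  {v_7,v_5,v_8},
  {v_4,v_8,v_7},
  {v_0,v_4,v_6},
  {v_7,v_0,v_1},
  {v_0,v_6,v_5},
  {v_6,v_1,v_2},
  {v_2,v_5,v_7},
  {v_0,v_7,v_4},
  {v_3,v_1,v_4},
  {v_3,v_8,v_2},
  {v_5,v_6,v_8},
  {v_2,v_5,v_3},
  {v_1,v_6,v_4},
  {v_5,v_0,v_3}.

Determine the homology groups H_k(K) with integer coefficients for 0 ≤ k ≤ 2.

We work with the vertex ordering v_0 < v_1 < v_2 < v_3 < v_4 < v_5 < v_6 < v_7 < v_8. The simplices of K, each written with vertices in increasing order, are:

  0-simplices (9): [v_0], [v_1], [v_2], [v_3], [v_4], [v_5], [v_6], [v_7], [v_8]
  1-simplices (27): (27 of them)
  2-simplices (18): (18 of them)

giving chain groups C_0 ≅ Z^9, C_1 ≅ Z^27, C_2 ≅ Z^18.

∂_1: C_1 → C_0 maps an edge to its endpoints' difference, ∂[p,q] = q − p.
As a 9×27 matrix over Z this has rank 8, with invariant factors (1,1,1,1,1,1,1,1).

Boundary ∂_2: C_2 → C_1 acts by ∂[p,q,r] = [q,r] − [p,r] + [p,q]. For instance
  ∂[v_0,v_4,v_7] = [v_4,v_7] − [v_0,v_7] + [v_0,v_4],
  ∂[v_1,v_3,v_4] = [v_3,v_4] − [v_1,v_4] + [v_1,v_3].
As a 27×18 matrix over Z this has rank 18, with invariant factors (1,1,1,1,1,1,1,1,1,1,1,1,1,1,1,1,1,2).

From H_k ≅ ker(∂_k) / im(∂_{k+1}) we obtain:

  H_0: rank C_0 − rank ∂_1 = 9 − 8 = 1, and the invariant factors of ∂_1 are all 1, so H_0 = Z.
  H_1: rank ker ∂_1 − rank ∂_2 = (27 − 8) − 18 = 1, and ∂_2 has invariant factor 2 > 1, so H_1 = Z ⊕ Z/2Z.
  H_2: rank ker ∂_2 − rank ∂_3 = (18 − 18) − 0 = 0, and there is no ∂_3, so H_2 = 0.

H_0 ≅ Z,  H_1 ≅ Z ⊕ Z/2Z,  H_2 = 0.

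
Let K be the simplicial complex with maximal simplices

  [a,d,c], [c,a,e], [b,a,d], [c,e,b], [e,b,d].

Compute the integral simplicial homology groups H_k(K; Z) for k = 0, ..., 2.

H_0 ≅ Z,  H_1 ≅ Z,  H_2 = 0.

Order the vertices as a < b < c < d < e. Listing each simplex with vertices in this order, K has dimension 2 with simplices:

  0-simplices (5): a, b, c, d, e
  1-simplices (10): ab, ac, ad, ae, bc, bd, be, cd, ce, de
  2-simplices (5): abd, acd, ace, bce, bde

giving chain groups C_0 ≅ Z^5, C_1 ≅ Z^10, C_2 ≅ Z^5.

Boundary ∂_1: C_1 → C_0 maps an edge to its endpoints' difference, ∂[p,q] = q − p.
The 5×10 boundary matrix has rank 4 and Smith normal form diag(1,1,1,1).

The boundary map ∂_2: C_2 → C_1 acts by ∂[p,q,r] = [q,r] − [p,r] + [p,q]. For instance
  ∂bce = ce − be + bc,
  ∂acd = cd − ad + ac.
The resulting 10×5 matrix has rank 5, and its Smith normal form has invariant factors (1,1,1,1,1).

Now H_k = ker ∂_k / im ∂_{k+1}, so:

  H_0: rank C_0 − rank ∂_1 = 5 − 4 = 1, and the invariant factors of ∂_1 are all 1, so H_0 ≅ Z.
  H_1: rank ker ∂_1 − rank ∂_2 = (10 − 4) − 5 = 1, and the invariant factors of ∂_2 are all 1, so H_1 ≅ Z.
  H_2: rank ker ∂_2 − rank ∂_3 = (5 − 5) − 0 = 0, and there is no ∂_3, so H_2 ≅ 0.

As a check, the Euler characteristic is 5 − 10 + 5 = 0, which agrees with 1 − 1 + 0 = 0.
(K is a triangulation of the Möbius band.)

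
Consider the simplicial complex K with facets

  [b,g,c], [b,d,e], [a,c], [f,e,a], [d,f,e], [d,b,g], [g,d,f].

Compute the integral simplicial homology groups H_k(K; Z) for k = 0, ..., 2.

H_0 = Z,  H_1 = Z,  H_2 = 0.

Order the vertices as a < b < c < d < e < f < g. Listing each simplex with vertices in this order, K has dimension 2 with simplices:

  0-simplices (7): a, b, c, d, e, f, g
  1-simplices (13): ac, ae, af, bc, bd, be, bg, cg, de, df, dg, ef, fg
  2-simplices (6): aef, bcg, bde, bdg, def, dfg

Hence C_0 ≅ Z^7, C_1 ≅ Z^13, C_2 ≅ Z^6.

Boundary ∂_1: C_1 → C_0 sends each edge [p,q] (with p < q) to q − p. For instance
  ∂cg = g − c.
As a 7×13 matrix over Z this has rank 6, with invariant factors (1,1,1,1,1,1).

Boundary ∂_2: C_2 → C_1 sends each 2-simplex [p,q,r] to [q,r] − [p,r] + [p,q]. For instance
  ∂bde = de − be + bd,
  ∂aef = ef − af + ae.
The resulting 13×6 matrix has rank 6, and its Smith normal form has invariant factors (1,1,1,1,1,1).

From H_k ≅ ker(∂_k) / im(∂_{k+1}) we obtain:

  H_0: rank C_0 − rank ∂_1 = 7 − 6 = 1, and the invariant factors of ∂_1 are all 1, so H_0 ≅ Z.
  H_1: rank ker ∂_1 − rank ∂_2 = (13 − 6) − 6 = 1, and the invariant factors of ∂_2 are all 1, so H_1 ≅ Z.
  H_2: rank ker ∂_2 − rank ∂_3 = (6 − 6) − 0 = 0, and there is no ∂_3, so H_2 ≅ 0.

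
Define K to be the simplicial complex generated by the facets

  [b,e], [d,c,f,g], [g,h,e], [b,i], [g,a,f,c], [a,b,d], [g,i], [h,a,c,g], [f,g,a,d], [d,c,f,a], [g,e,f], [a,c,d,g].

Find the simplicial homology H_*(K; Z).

K has 9 vertices, 21 edges, 16 triangles, 6 3-simplices.
rank ∂_0 = 0, rank ∂_1 = 8 ⇒ b_0 = 9 − 0 − 8 = 1; all invariant factors of ∂_1 are 1 so no torsion. So H_0 = Z.
rank ∂_1 = 8, rank ∂_2 = 11 ⇒ b_1 = 21 − 8 − 11 = 2; all invariant factors of ∂_2 are 1 so no torsion. So H_1 = Z^2.
rank ∂_2 = 11, rank ∂_3 = 5 ⇒ b_2 = 16 − 11 − 5 = 0; all invariant factors of ∂_3 are 1 so no torsion. So H_2 = 0.
rank ∂_3 = 5, rank ∂_4 = 0 ⇒ b_3 = 6 − 5 − 0 = 1. So H_3 = Z.

H_0 = Z,  H_1 = Z^2,  H_2 = 0,  H_3 = Z.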